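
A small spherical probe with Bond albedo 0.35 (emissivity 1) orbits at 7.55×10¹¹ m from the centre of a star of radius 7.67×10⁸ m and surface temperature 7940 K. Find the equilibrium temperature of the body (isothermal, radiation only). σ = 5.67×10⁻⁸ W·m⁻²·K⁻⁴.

T ≈ 161 K

The star's surface emits σT_*⁴; at distance d the flux is S = σT_*⁴(R_*/d)².
S = 5.67×10⁻⁸·(7940)⁴·(7.67×10⁸/7.55×10¹¹)² = 232.6 W/m².
For an isothermal sphere T⁴ = (1−a)S/(4σ) = 6.665×10⁸ K⁴.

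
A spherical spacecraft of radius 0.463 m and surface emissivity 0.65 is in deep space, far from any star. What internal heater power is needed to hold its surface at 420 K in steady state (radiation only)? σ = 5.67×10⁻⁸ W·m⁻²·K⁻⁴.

P ≈ 3090 W

P = εσ·4πr²·T⁴.
4πr² = 2.694 m²; T⁴ = 3.112×10¹⁰ K⁴.
P = 0.65·5.67×10⁻⁸·2.694·3.112×10¹⁰.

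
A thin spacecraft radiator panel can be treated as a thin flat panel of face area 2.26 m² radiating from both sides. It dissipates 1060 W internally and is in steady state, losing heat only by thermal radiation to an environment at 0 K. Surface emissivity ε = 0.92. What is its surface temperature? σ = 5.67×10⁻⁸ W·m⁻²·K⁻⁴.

Steady state: internal power = radiated power, P = εσA T⁴.
Radiating area A = 2·2.26 = 4.520 m².
T⁴ = P/(εσA) = 1060/(0.92·5.67×10⁻⁸·4.520) = 4.496×10⁹ K⁴.
T = (4.496×10⁹)^(1/4).

T ≈ 259 K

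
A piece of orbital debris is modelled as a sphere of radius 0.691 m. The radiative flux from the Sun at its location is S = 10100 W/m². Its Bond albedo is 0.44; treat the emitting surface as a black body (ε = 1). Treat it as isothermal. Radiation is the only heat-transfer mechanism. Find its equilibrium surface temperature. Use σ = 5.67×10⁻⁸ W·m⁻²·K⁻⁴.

T ≈ 397 K

At equilibrium, absorbed power = emitted power.
Absorbing cross-section = πr² = 1.500 m²; emitting surface = 4πr² = 6.000 m² (ratio 4).
(1−a)S·A_cross = εσ·A_surf·T⁴  ⇒  T⁴ = (1−a)S/(4σ).
T⁴ = 0.560·10100/(4·5.67×10⁻⁸) = 2.494×10¹⁰ K⁴.
T = (2.494×10¹⁰)^(1/4).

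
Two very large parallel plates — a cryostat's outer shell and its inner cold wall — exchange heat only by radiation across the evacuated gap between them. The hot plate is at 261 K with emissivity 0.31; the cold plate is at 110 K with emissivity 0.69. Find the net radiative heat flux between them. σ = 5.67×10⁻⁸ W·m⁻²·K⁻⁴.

q ≈ 69.3 W/m²

For two infinite grey parallel plates, q = σ(T₁⁴ − T₂⁴)/(1/ε₁ + 1/ε₂ − 1).
T₁⁴ − T₂⁴ = 4.640×10⁹ − 1.464×10⁸ = 4.494×10⁹ K⁴.
1/ε₁ + 1/ε₂ − 1 = 3.226 + 1.449 − 1 = 3.675.
q = 5.67×10⁻⁸ × 4.494×10⁹ / 3.675.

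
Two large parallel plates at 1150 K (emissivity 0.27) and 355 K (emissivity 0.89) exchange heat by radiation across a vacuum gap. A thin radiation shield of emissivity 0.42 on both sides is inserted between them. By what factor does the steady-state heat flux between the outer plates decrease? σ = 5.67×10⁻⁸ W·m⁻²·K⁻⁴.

Without shield: q₀ = σΔ(T⁴)/(1/ε₁+1/ε₂−1) with denominator 3.827.
With shield the two gaps are in series; the resistances add: (1/ε₁+1/ε_s−1)+(1/ε_s+1/ε₂−1) = 5.085+2.505 = 7.589.
Heat-flux ratio q₀/q = 7.589/3.827.

factor ≈ 1.98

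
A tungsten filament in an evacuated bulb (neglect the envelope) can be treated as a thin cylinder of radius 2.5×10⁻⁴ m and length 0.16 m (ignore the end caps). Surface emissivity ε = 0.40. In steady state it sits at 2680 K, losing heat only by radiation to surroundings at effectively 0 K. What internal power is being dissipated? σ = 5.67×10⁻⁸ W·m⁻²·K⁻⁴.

Steady state: P = εσA T⁴.
A = 2πrL = 2.513×10⁻⁴ m²; T⁴ = (2680)⁴ = 5.159×10¹³ K⁴.
P = 0.40 × 5.67×10⁻⁸ × 2.513×10⁻⁴ × 5.159×10¹³.

P ≈ 294 W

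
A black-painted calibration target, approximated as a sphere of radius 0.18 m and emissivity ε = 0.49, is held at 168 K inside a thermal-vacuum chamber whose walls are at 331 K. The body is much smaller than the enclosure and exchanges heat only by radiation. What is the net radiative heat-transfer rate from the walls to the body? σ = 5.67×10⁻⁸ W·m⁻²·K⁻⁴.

For a small grey body in a large enclosure: P_net = εσA(T_body⁴ − T_wall⁴).
A = 4πr² = 0.4072 m²; T_body⁴ − T_wall⁴ = 7.966×10⁸ − 1.200×10¹⁰ = -1.121×10¹⁰ K⁴.
|P_net| = 0.49·5.67×10⁻⁸·0.4072·1.121×10¹⁰.

P_net ≈ 127 W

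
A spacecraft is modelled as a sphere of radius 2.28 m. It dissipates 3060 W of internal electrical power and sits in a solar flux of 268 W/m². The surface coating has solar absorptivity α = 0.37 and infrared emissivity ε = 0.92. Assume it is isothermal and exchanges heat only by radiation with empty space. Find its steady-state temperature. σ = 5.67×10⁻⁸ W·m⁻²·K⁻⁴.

At steady state, absorbed solar power + internal power = radiated power.
Absorbed: α·S·A_cross = 0.37·268·16.33 = 1619 W (cross-section πr²).
Total input = 1619 + 3060 = 4679 W.
Radiated: εσ·A_surf·T⁴ with A_surf = 4πr² = 65.33 m².
T⁴ = 4679/(0.92·5.67×10⁻⁸·65.33) = 1.373×10⁹ K⁴.

T ≈ 193 K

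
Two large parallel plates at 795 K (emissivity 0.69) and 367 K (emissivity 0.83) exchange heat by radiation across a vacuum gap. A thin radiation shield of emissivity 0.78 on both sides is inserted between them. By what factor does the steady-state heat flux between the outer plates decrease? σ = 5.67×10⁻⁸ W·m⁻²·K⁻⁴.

factor ≈ 1.95

Without shield: q₀ = σΔ(T⁴)/(1/ε₁+1/ε₂−1) with denominator 1.654.
With shield the two gaps are in series; the resistances add: (1/ε₁+1/ε_s−1)+(1/ε_s+1/ε₂−1) = 1.731+1.487 = 3.218.
Heat-flux ratio q₀/q = 3.218/1.654.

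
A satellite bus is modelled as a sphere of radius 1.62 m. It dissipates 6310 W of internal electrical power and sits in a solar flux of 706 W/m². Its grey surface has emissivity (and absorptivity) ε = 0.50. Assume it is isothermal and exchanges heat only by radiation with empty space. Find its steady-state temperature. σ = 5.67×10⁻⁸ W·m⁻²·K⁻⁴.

T ≈ 315 K

At steady state, absorbed solar power + internal power = radiated power.
Absorbed: α·S·A_cross = 0.50·706·8.245 = 2910 W (cross-section πr²).
Total input = 2910 + 6310 = 9220 W.
Radiated: εσ·A_surf·T⁴ with A_surf = 4πr² = 32.98 m².
T⁴ = 9220/(0.50·5.67×10⁻⁸·32.98) = 9.862×10⁹ K⁴.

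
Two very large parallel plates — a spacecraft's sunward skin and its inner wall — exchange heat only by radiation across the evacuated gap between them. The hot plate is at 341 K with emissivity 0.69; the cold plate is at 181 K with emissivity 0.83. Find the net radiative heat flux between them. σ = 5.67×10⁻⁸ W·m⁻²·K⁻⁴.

For two infinite grey parallel plates, q = σ(T₁⁴ − T₂⁴)/(1/ε₁ + 1/ε₂ − 1).
T₁⁴ − T₂⁴ = 1.352×10¹⁰ − 1.073×10⁹ = 1.245×10¹⁰ K⁴.
1/ε₁ + 1/ε₂ − 1 = 1.449 + 1.205 − 1 = 1.654.
q = 5.67×10⁻⁸ × 1.245×10¹⁰ / 1.654.

q ≈ 427 W/m²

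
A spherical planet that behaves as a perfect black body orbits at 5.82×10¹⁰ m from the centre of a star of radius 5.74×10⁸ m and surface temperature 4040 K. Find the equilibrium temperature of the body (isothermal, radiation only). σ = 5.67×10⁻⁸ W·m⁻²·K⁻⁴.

The star's surface emits σT_*⁴; at distance d the flux is S = σT_*⁴(R_*/d)².
S = 5.67×10⁻⁸·(4040)⁴·(5.74×10⁸/5.82×10¹⁰)² = 1469 W/m².
For an isothermal sphere T⁴ = (1−a)S/(4σ) = 6.478×10⁹ K⁴.

T ≈ 284 K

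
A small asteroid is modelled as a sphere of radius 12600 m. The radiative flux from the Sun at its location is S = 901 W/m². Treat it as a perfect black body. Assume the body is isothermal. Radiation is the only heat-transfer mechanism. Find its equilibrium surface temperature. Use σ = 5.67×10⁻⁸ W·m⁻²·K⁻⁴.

At equilibrium, absorbed power = emitted power.
Absorbing cross-section = πr² = 4.988×10⁸ m²; emitting surface = 4πr² = 1.995×10⁹ m² (ratio 4).
S·A_cross = εσ·A_surf·T⁴  ⇒  T⁴ = S/(4σ).
T⁴ = 1.00·901/(4·5.67×10⁻⁸) = 3.973×10⁹ K⁴.
T = (3.973×10⁹)^(1/4).

T ≈ 251 K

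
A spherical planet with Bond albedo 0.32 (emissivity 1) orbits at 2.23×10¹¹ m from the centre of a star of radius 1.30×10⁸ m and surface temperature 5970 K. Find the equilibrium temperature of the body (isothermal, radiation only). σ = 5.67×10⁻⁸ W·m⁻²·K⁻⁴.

T ≈ 92.6 K

The star's surface emits σT_*⁴; at distance d the flux is S = σT_*⁴(R_*/d)².
S = 5.67×10⁻⁸·(5970)⁴·(1.30×10⁸/2.23×10¹¹)² = 24.48 W/m².
For an isothermal sphere T⁴ = (1−a)S/(4σ) = 7.339×10⁷ K⁴.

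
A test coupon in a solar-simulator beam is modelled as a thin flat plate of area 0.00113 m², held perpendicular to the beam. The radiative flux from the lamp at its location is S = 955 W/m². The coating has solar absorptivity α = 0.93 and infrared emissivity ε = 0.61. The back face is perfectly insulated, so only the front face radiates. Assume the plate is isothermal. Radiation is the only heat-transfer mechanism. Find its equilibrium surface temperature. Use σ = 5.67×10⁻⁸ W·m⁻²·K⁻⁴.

T ≈ 400 K

At equilibrium, absorbed power = emitted power.
Absorbing cross-section = A = 0.001130 m²; emitting surface = A = 0.001130 m² (ratio 1).
αS·A_cross = εσ·A_surf·T⁴  ⇒  T⁴ = αS/(ε·1σ).
T⁴ = 0.930·955/(0.61·1·5.67×10⁻⁸) = 2.568×10¹⁰ K⁴.
T = (2.568×10¹⁰)^(1/4).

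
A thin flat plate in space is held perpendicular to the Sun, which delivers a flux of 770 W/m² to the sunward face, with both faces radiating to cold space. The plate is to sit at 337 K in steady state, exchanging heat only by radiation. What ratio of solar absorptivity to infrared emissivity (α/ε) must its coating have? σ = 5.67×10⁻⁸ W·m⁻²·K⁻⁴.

Balance: αS·A = εσ·2A·T⁴ ⇒ α/ε = 2σT⁴/S.
α/ε = 2·5.67×10⁻⁸·(337)⁴/770 = 2·5.67×10⁻⁸·1.290×10¹⁰/770.

α/ε ≈ 1.90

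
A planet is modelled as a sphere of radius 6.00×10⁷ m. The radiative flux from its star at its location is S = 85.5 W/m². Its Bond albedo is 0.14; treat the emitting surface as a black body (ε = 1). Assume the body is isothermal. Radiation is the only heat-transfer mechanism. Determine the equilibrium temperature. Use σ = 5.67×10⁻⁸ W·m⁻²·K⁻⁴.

At equilibrium, absorbed power = emitted power.
Absorbing cross-section = πr² = 1.131×10¹⁶ m²; emitting surface = 4πr² = 4.524×10¹⁶ m² (ratio 4).
(1−a)S·A_cross = εσ·A_surf·T⁴  ⇒  T⁴ = (1−a)S/(4σ).
T⁴ = 0.860·85.5/(4·5.67×10⁻⁸) = 3.242×10⁸ K⁴.
T = (3.242×10⁸)^(1/4).

T ≈ 134 K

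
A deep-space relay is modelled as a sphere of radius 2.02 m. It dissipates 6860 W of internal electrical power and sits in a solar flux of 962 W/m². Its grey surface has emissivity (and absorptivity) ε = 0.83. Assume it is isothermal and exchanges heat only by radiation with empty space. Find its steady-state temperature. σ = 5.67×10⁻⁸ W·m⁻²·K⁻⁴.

T ≈ 290 K

At steady state, absorbed solar power + internal power = radiated power.
Absorbed: α·S·A_cross = 0.83·962·12.82 = 10240 W (cross-section πr²).
Total input = 10240 + 6860 = 17100 W.
Radiated: εσ·A_surf·T⁴ with A_surf = 4πr² = 51.28 m².
T⁴ = 17100/(0.83·5.67×10⁻⁸·51.28) = 7.084×10⁹ K⁴.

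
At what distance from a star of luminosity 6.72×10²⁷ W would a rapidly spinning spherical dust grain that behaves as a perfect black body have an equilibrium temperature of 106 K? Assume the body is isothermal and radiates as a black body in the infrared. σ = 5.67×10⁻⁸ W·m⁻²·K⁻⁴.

For an isothermal black-emitting sphere, (1−a)S·πr² = σ·4πr²·T⁴ ⇒ S = 4σT⁴/(1−a).
S = 4·5.67×10⁻⁸·(106)⁴/1.00 = 28.63 W/m².
Flux falls as S = L/(4πd²), so d = √(L/(4πS)) = √(6.72×10²⁷/(4π·28.63)).

d ≈ 4.32×10¹² m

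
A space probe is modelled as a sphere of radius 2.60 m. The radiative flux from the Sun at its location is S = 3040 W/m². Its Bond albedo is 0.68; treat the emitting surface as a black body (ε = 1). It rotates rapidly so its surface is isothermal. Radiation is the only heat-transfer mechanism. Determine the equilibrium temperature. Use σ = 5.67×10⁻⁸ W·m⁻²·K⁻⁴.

T ≈ 256 K

At equilibrium, absorbed power = emitted power.
Absorbing cross-section = πr² = 21.24 m²; emitting surface = 4πr² = 84.95 m² (ratio 4).
(1−a)S·A_cross = εσ·A_surf·T⁴  ⇒  T⁴ = (1−a)S/(4σ).
T⁴ = 0.320·3040/(4·5.67×10⁻⁸) = 4.289×10⁹ K⁴.
T = (4.289×10⁹)^(1/4).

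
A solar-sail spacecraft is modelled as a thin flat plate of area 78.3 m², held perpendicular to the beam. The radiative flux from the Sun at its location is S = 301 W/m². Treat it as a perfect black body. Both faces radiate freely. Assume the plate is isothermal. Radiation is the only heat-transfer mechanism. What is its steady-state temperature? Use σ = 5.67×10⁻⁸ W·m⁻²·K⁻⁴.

At equilibrium, absorbed power = emitted power.
Absorbing cross-section = A = 78.30 m²; emitting surface = 2A = 156.6 m² (ratio 2).
S·A_cross = εσ·A_surf·T⁴  ⇒  T⁴ = S/(2σ).
T⁴ = 1.00·301/(2·5.67×10⁻⁸) = 2.654×10⁹ K⁴.
T = (2.654×10⁹)^(1/4).

T ≈ 227 K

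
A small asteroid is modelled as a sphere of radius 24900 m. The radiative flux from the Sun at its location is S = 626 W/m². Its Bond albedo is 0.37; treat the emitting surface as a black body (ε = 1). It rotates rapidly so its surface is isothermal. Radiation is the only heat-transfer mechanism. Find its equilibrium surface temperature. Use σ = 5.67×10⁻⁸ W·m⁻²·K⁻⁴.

At equilibrium, absorbed power = emitted power.
Absorbing cross-section = πr² = 1.948×10⁹ m²; emitting surface = 4πr² = 7.791×10⁹ m² (ratio 4).
(1−a)S·A_cross = εσ·A_surf·T⁴  ⇒  T⁴ = (1−a)S/(4σ).
T⁴ = 0.630·626/(4·5.67×10⁻⁸) = 1.739×10⁹ K⁴.
T = (1.739×10⁹)^(1/4).

T ≈ 204 K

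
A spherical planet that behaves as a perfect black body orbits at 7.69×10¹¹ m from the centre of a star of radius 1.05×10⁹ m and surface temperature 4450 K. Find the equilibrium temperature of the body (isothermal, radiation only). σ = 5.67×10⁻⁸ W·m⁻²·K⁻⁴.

T ≈ 116 K

The star's surface emits σT_*⁴; at distance d the flux is S = σT_*⁴(R_*/d)².
S = 5.67×10⁻⁸·(4450)⁴·(1.05×10⁹/7.69×10¹¹)² = 41.45 W/m².
For an isothermal sphere T⁴ = (1−a)S/(4σ) = 1.828×10⁸ K⁴.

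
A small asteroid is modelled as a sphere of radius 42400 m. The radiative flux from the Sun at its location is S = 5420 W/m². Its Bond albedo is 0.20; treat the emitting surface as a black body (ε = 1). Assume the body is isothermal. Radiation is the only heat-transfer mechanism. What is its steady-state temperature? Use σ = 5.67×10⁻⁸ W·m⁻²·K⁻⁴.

T ≈ 372 K

At equilibrium, absorbed power = emitted power.
Absorbing cross-section = πr² = 5.648×10⁹ m²; emitting surface = 4πr² = 2.259×10¹⁰ m² (ratio 4).
(1−a)S·A_cross = εσ·A_surf·T⁴  ⇒  T⁴ = (1−a)S/(4σ).
T⁴ = 0.800·5420/(4·5.67×10⁻⁸) = 1.912×10¹⁰ K⁴.
T = (1.912×10¹⁰)^(1/4).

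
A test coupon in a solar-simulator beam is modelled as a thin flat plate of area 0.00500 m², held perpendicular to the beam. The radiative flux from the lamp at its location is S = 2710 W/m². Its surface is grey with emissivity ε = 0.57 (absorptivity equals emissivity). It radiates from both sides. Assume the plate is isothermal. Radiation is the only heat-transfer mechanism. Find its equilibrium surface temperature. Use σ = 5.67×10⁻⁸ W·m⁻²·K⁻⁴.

T ≈ 393 K

At equilibrium, absorbed power = emitted power.
Absorbing cross-section = A = 0.005000 m²; emitting surface = 2A = 0.01000 m² (ratio 2).
εS·A_cross = εσ·A_surf·T⁴  ⇒  T⁴ = S/(2σ)   (ε cancels).
T⁴ = 2710/(2·5.67×10⁻⁸) = 2.390×10¹⁰ K⁴.
T = (2.390×10¹⁰)^(1/4).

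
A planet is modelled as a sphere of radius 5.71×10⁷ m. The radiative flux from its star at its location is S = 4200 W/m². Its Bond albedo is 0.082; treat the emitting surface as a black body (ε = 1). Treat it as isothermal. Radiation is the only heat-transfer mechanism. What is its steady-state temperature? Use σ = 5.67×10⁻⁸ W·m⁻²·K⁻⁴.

T ≈ 361 K

At equilibrium, absorbed power = emitted power.
Absorbing cross-section = πr² = 1.024×10¹⁶ m²; emitting surface = 4πr² = 4.097×10¹⁶ m² (ratio 4).
(1−a)S·A_cross = εσ·A_surf·T⁴  ⇒  T⁴ = (1−a)S/(4σ).
T⁴ = 0.918·4200/(4·5.67×10⁻⁸) = 1.700×10¹⁰ K⁴.
T = (1.700×10¹⁰)^(1/4).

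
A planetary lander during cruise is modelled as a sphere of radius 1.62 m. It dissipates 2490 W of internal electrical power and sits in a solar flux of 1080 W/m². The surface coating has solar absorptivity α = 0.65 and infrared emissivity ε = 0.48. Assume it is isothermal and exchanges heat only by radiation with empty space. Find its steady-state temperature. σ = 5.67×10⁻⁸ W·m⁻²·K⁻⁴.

T ≈ 310 K

At steady state, absorbed solar power + internal power = radiated power.
Absorbed: α·S·A_cross = 0.65·1080·8.245 = 5788 W (cross-section πr²).
Total input = 5788 + 2490 = 8278 W.
Radiated: εσ·A_surf·T⁴ with A_surf = 4πr² = 32.98 m².
T⁴ = 8278/(0.48·5.67×10⁻⁸·32.98) = 9.223×10⁹ K⁴.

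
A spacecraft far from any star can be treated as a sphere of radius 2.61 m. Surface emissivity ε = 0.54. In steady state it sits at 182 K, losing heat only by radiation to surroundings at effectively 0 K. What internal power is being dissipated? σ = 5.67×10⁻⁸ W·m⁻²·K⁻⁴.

Steady state: P = εσA T⁴.
A = 4πr² = 85.60 m²; T⁴ = (182)⁴ = 1.097×10⁹ K⁴.
P = 0.54 × 5.67×10⁻⁸ × 85.60 × 1.097×10⁹.

P ≈ 2880 W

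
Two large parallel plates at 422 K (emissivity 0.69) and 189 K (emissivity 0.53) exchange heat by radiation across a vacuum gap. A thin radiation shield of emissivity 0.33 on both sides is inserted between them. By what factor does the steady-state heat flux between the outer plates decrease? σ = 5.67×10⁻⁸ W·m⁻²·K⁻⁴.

Without shield: q₀ = σΔ(T⁴)/(1/ε₁+1/ε₂−1) with denominator 2.336.
With shield the two gaps are in series; the resistances add: (1/ε₁+1/ε_s−1)+(1/ε_s+1/ε₂−1) = 3.480+3.917 = 7.397.
Heat-flux ratio q₀/q = 7.397/2.336.

factor ≈ 3.17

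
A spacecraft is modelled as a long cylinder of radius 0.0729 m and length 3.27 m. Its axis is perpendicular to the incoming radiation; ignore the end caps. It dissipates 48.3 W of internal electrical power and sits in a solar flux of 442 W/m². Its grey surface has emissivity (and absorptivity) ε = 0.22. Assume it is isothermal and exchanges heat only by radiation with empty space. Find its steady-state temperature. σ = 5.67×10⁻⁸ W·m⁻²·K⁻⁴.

T ≈ 267 K

At steady state, absorbed solar power + internal power = radiated power.
Absorbed: α·S·A_cross = 0.22·442·0.4768 = 46.36 W (cross-section 2rL).
Total input = 46.36 + 48.3 = 94.66 W.
Radiated: εσ·A_surf·T⁴ with A_surf = 2πrL = 1.498 m².
T⁴ = 94.66/(0.22·5.67×10⁻⁸·1.498) = 5.067×10⁹ K⁴.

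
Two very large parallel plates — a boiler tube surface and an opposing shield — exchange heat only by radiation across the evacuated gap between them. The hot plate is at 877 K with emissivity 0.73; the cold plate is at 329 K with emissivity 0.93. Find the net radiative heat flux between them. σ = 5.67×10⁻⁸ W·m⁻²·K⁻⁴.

q ≈ 22800 W/m²

For two infinite grey parallel plates, q = σ(T₁⁴ − T₂⁴)/(1/ε₁ + 1/ε₂ − 1).
T₁⁴ − T₂⁴ = 5.916×10¹¹ − 1.172×10¹⁰ = 5.798×10¹¹ K⁴.
1/ε₁ + 1/ε₂ − 1 = 1.370 + 1.075 − 1 = 1.445.
q = 5.67×10⁻⁸ × 5.798×10¹¹ / 1.445.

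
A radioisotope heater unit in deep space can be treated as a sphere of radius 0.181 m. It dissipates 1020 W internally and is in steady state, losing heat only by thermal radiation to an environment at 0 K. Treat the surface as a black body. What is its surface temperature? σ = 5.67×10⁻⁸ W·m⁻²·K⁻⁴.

Steady state: internal power = radiated power, P = εσA T⁴.
Radiating area A = 4πr² = 0.4117 m².
T⁴ = P/(εσA) = 1020/(1.0·5.67×10⁻⁸·0.4117) = 4.370×10¹⁰ K⁴.
T = (4.370×10¹⁰)^(1/4).

T ≈ 457 K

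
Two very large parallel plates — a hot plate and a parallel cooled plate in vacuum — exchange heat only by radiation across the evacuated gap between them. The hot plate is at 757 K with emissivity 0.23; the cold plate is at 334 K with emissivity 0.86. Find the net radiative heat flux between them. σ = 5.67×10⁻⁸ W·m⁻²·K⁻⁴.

For two infinite grey parallel plates, q = σ(T₁⁴ − T₂⁴)/(1/ε₁ + 1/ε₂ − 1).
T₁⁴ − T₂⁴ = 3.284×10¹¹ − 1.244×10¹⁰ = 3.159×10¹¹ K⁴.
1/ε₁ + 1/ε₂ − 1 = 4.348 + 1.163 − 1 = 4.511.
q = 5.67×10⁻⁸ × 3.159×10¹¹ / 4.511.

q ≈ 3970 W/m²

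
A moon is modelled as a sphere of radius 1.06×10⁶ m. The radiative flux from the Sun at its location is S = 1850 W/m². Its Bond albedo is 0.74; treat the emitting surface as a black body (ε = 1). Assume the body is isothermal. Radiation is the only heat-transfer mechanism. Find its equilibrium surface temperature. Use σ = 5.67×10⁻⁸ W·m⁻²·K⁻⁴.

T ≈ 215 K

At equilibrium, absorbed power = emitted power.
Absorbing cross-section = πr² = 3.530×10¹² m²; emitting surface = 4πr² = 1.412×10¹³ m² (ratio 4).
(1−a)S·A_cross = εσ·A_surf·T⁴  ⇒  T⁴ = (1−a)S/(4σ).
T⁴ = 0.260·1850/(4·5.67×10⁻⁸) = 2.121×10⁹ K⁴.
T = (2.121×10⁹)^(1/4).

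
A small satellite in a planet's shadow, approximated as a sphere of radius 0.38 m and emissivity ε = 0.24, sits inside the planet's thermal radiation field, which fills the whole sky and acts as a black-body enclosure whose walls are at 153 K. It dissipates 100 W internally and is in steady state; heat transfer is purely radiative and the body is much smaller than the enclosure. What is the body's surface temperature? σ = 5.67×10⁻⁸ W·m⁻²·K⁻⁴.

For a small grey body in a large enclosure, net radiated power = εσA(T⁴ − T_w⁴).
Steady state: P = εσA(T⁴ − T_w⁴) with A = 4πr² = 1.815 m².
T⁴ = P/(εσA) + T_w⁴ = 100/(0.24·5.67×10⁻⁸·1.815) + (153)⁴
    = 4.050×10⁹ + 5.480×10⁸ = 4.598×10⁹ K⁴.

T ≈ 260 K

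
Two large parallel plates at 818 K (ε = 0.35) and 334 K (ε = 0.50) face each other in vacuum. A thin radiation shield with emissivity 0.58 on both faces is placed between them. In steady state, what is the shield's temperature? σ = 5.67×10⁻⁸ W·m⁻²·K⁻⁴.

T_s ≈ 669 K

In steady state the net flux on the hot side equals that on the cold side.
σ(T₁⁴−T_s⁴)/D₁ = σ(T_s⁴−T₂⁴)/D₂, with D₁ = 1/ε₁+1/ε_s−1 = 3.581, D₂ = 1/ε_s+1/ε₂−1 = 2.724.
Solve for T_s⁴: T_s⁴ = (D₂·T₁⁴ + D₁·T₂⁴)/(D₁+D₂) = 2.005×10¹¹ K⁴.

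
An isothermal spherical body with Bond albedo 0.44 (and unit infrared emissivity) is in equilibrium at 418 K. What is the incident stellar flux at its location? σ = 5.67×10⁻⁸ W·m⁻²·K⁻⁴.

(1−a)S·πr² = σ·4πr²·T⁴ ⇒ S = 4σT⁴/(1−a).
S = 4·5.67×10⁻⁸·3.053×10¹⁰/0.560.

S ≈ 12400 W/m²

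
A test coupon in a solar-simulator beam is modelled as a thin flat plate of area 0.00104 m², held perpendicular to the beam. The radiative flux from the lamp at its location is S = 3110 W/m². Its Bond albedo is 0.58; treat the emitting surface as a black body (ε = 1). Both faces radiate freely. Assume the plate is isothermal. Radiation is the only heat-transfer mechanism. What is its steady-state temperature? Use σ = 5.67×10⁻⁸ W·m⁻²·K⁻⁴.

T ≈ 328 K

At equilibrium, absorbed power = emitted power.
Absorbing cross-section = A = 0.001040 m²; emitting surface = 2A = 0.002080 m² (ratio 2).
(1−a)S·A_cross = εσ·A_surf·T⁴  ⇒  T⁴ = (1−a)S/(2σ).
T⁴ = 0.420·3110/(2·5.67×10⁻⁸) = 1.152×10¹⁰ K⁴.
T = (1.152×10¹⁰)^(1/4).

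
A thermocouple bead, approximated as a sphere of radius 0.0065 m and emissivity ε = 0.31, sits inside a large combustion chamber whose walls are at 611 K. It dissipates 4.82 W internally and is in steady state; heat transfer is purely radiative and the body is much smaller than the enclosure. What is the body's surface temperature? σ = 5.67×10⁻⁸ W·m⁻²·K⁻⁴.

For a small grey body in a large enclosure, net radiated power = εσA(T⁴ − T_w⁴).
Steady state: P = εσA(T⁴ − T_w⁴) with A = 4πr² = 5.309×10⁻⁴ m².
T⁴ = P/(εσA) + T_w⁴ = 4.82/(0.31·5.67×10⁻⁸·5.309×10⁻⁴) + (611)⁴
    = 5.165×10¹¹ + 1.394×10¹¹ = 6.559×10¹¹ K⁴.

T ≈ 900 K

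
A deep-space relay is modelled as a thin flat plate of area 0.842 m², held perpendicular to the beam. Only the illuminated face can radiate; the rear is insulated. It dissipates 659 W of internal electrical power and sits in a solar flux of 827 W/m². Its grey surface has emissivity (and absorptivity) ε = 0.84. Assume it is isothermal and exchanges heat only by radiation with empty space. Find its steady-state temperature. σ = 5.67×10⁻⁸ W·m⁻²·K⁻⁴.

T ≈ 420 K

At steady state, absorbed solar power + internal power = radiated power.
Absorbed: α·S·A_cross = 0.84·827·0.8420 = 584.9 W (cross-section A).
Total input = 584.9 + 659 = 1244 W.
Radiated: εσ·A_surf·T⁴ with A_surf = A = 0.8420 m².
T⁴ = 1244/(0.84·5.67×10⁻⁸·0.8420) = 3.102×10¹⁰ K⁴.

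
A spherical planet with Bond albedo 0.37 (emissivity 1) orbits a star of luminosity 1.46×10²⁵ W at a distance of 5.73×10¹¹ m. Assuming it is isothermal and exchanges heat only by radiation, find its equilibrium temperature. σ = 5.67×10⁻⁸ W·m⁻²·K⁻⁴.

T ≈ 56.0 K

First find the stellar flux at distance d: S = L/(4πd²) = 1.46×10²⁵/(4π·(5.73×10¹¹)²) = 3.539 W/m².
For an isothermal sphere, absorbed (1−a)S·πr² = emitted σ·4πr²·T⁴, so T⁴ = (1−a)S/(4σ).
T⁴ = 0.630·3.539/(4·5.67×10⁻⁸) = 9.829×10⁶ K⁴.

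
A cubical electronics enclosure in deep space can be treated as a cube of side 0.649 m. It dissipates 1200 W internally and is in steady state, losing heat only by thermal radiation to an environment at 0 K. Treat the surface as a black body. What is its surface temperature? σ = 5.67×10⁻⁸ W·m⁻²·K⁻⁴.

Steady state: internal power = radiated power, P = εσA T⁴.
Radiating area A = 6L² = 2.527 m².
T⁴ = P/(εσA) = 1200/(1.0·5.67×10⁻⁸·2.527) = 8.374×10⁹ K⁴.
T = (8.374×10⁹)^(1/4).

T ≈ 303 K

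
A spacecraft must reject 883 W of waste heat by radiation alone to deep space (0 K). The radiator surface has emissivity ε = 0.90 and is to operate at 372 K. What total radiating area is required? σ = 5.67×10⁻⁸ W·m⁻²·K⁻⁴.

A ≈ 0.904 m²

P = εσA T⁴ ⇒ A = P/(εσT⁴).
T⁴ = 1.915×10¹⁰ K⁴.
A = 883/(0.90 × 5.67×10⁻⁸ × 1.915×10¹⁰).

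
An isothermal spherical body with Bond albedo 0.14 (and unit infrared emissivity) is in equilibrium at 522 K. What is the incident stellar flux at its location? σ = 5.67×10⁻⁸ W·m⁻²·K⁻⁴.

S ≈ 19600 W/m²

(1−a)S·πr² = σ·4πr²·T⁴ ⇒ S = 4σT⁴/(1−a).
S = 4·5.67×10⁻⁸·7.425×10¹⁰/0.860.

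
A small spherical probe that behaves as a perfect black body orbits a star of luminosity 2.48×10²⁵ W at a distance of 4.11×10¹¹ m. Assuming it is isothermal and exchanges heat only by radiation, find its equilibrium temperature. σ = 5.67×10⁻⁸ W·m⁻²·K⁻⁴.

T ≈ 84.7 K

First find the stellar flux at distance d: S = L/(4πd²) = 2.48×10²⁵/(4π·(4.11×10¹¹)²) = 11.68 W/m².
For an isothermal sphere, absorbed (1−a)S·πr² = emitted σ·4πr²·T⁴, so T⁴ = (1−a)S/(4σ).
T⁴ = 1.00·11.68/(4·5.67×10⁻⁸) = 5.151×10⁷ K⁴.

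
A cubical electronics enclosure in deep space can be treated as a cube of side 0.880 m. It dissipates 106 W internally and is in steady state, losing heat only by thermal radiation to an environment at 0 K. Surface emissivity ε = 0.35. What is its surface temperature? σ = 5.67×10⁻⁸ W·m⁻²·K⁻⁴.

Steady state: internal power = radiated power, P = εσA T⁴.
Radiating area A = 6L² = 4.646 m².
T⁴ = P/(εσA) = 106/(0.35·5.67×10⁻⁸·4.646) = 1.150×10⁹ K⁴.
T = (1.150×10⁹)^(1/4).

T ≈ 184 K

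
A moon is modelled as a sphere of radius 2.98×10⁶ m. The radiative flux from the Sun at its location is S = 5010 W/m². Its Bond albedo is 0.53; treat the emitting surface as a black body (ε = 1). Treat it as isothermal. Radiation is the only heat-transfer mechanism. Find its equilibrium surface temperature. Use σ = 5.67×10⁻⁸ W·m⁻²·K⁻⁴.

T ≈ 319 K

At equilibrium, absorbed power = emitted power.
Absorbing cross-section = πr² = 2.790×10¹³ m²; emitting surface = 4πr² = 1.116×10¹⁴ m² (ratio 4).
(1−a)S·A_cross = εσ·A_surf·T⁴  ⇒  T⁴ = (1−a)S/(4σ).
T⁴ = 0.470·5010/(4·5.67×10⁻⁸) = 1.038×10¹⁰ K⁴.
T = (1.038×10¹⁰)^(1/4).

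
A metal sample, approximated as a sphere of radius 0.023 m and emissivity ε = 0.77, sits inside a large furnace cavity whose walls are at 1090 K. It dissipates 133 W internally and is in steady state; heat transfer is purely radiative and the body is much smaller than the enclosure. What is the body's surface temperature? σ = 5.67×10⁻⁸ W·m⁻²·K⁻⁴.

T ≈ 1170 K

For a small grey body in a large enclosure, net radiated power = εσA(T⁴ − T_w⁴).
Steady state: P = εσA(T⁴ − T_w⁴) with A = 4πr² = 0.006648 m².
T⁴ = P/(εσA) + T_w⁴ = 133/(0.77·5.67×10⁻⁸·0.006648) + (1090)⁴
    = 4.583×10¹¹ + 1.412×10¹² = 1.870×10¹² K⁴.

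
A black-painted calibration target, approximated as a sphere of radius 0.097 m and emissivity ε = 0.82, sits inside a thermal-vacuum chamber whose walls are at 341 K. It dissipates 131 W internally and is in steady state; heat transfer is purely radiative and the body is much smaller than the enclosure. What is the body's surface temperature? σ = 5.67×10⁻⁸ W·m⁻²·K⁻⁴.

For a small grey body in a large enclosure, net radiated power = εσA(T⁴ − T_w⁴).
Steady state: P = εσA(T⁴ − T_w⁴) with A = 4πr² = 0.1182 m².
T⁴ = P/(εσA) + T_w⁴ = 131/(0.82·5.67×10⁻⁸·0.1182) + (341)⁴
    = 2.383×10¹⁰ + 1.352×10¹⁰ = 3.735×10¹⁰ K⁴.

T ≈ 440 K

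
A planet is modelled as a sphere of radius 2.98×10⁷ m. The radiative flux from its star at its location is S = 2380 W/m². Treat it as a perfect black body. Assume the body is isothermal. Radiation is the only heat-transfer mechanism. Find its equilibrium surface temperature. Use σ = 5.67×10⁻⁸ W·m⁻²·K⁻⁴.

At equilibrium, absorbed power = emitted power.
Absorbing cross-section = πr² = 2.790×10¹⁵ m²; emitting surface = 4πr² = 1.116×10¹⁶ m² (ratio 4).
S·A_cross = εσ·A_surf·T⁴  ⇒  T⁴ = S/(4σ).
T⁴ = 1.00·2380/(4·5.67×10⁻⁸) = 1.049×10¹⁰ K⁴.
T = (1.049×10¹⁰)^(1/4).

T ≈ 320 K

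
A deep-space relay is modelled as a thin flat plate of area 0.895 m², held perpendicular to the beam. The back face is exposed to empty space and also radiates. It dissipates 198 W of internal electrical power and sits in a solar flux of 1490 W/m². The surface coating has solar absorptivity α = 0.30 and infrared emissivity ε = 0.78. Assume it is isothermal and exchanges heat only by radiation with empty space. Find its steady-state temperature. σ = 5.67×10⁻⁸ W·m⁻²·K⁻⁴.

T ≈ 295 K

At steady state, absorbed solar power + internal power = radiated power.
Absorbed: α·S·A_cross = 0.30·1490·0.8950 = 400.1 W (cross-section A).
Total input = 400.1 + 198 = 598.1 W.
Radiated: εσ·A_surf·T⁴ with A_surf = 2A = 1.790 m².
T⁴ = 598.1/(0.78·5.67×10⁻⁸·1.790) = 7.555×10⁹ K⁴.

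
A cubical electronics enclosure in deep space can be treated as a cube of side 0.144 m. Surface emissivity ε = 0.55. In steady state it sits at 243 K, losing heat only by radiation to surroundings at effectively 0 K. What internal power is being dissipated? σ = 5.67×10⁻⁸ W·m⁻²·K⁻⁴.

Steady state: P = εσA T⁴.
A = 6L² = 0.1244 m²; T⁴ = (243)⁴ = 3.487×10⁹ K⁴.
P = 0.55 × 5.67×10⁻⁸ × 0.1244 × 3.487×10⁹.

P ≈ 13.5 W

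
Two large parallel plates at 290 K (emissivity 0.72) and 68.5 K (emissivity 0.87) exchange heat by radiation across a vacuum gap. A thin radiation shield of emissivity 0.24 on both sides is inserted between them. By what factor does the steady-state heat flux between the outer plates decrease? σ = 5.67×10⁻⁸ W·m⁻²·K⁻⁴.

Without shield: q₀ = σΔ(T⁴)/(1/ε₁+1/ε₂−1) with denominator 1.538.
With shield the two gaps are in series; the resistances add: (1/ε₁+1/ε_s−1)+(1/ε_s+1/ε₂−1) = 4.556+4.316 = 8.872.
Heat-flux ratio q₀/q = 8.872/1.538.

factor ≈ 5.77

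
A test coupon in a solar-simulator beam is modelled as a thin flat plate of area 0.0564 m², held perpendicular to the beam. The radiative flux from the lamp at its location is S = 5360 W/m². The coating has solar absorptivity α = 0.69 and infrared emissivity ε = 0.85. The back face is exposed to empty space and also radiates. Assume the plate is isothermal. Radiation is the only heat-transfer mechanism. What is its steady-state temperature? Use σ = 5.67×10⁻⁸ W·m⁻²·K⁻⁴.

T ≈ 443 K

At equilibrium, absorbed power = emitted power.
Absorbing cross-section = A = 0.05640 m²; emitting surface = 2A = 0.1128 m² (ratio 2).
αS·A_cross = εσ·A_surf·T⁴  ⇒  T⁴ = αS/(ε·2σ).
T⁴ = 0.690·5360/(0.85·2·5.67×10⁻⁸) = 3.837×10¹⁰ K⁴.
T = (3.837×10¹⁰)^(1/4).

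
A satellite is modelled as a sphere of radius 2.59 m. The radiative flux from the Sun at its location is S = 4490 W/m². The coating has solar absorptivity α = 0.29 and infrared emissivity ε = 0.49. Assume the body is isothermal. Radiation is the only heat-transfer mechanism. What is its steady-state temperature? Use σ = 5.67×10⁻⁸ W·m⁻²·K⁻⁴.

T ≈ 329 K

At equilibrium, absorbed power = emitted power.
Absorbing cross-section = πr² = 21.07 m²; emitting surface = 4πr² = 84.30 m² (ratio 4).
αS·A_cross = εσ·A_surf·T⁴  ⇒  T⁴ = αS/(ε·4σ).
T⁴ = 0.290·4490/(0.49·4·5.67×10⁻⁸) = 1.172×10¹⁰ K⁴.
T = (1.172×10¹⁰)^(1/4).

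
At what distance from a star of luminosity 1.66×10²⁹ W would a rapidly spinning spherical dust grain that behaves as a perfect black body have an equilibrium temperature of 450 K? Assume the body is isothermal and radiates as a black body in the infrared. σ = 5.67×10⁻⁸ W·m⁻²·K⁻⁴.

d ≈ 1.19×10¹² m

For an isothermal black-emitting sphere, (1−a)S·πr² = σ·4πr²·T⁴ ⇒ S = 4σT⁴/(1−a).
S = 4·5.67×10⁻⁸·(450)⁴/1.00 = 9300 W/m².
Flux falls as S = L/(4πd²), so d = √(L/(4πS)) = √(1.66×10²⁹/(4π·9300)).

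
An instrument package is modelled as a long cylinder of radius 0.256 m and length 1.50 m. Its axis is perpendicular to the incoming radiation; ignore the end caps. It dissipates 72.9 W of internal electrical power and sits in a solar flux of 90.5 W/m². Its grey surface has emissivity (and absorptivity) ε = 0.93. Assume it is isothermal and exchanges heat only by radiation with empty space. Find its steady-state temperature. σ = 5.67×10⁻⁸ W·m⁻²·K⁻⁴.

At steady state, absorbed solar power + internal power = radiated power.
Absorbed: α·S·A_cross = 0.93·90.5·0.7680 = 64.64 W (cross-section 2rL).
Total input = 64.64 + 72.9 = 137.5 W.
Radiated: εσ·A_surf·T⁴ with A_surf = 2πrL = 2.413 m².
T⁴ = 137.5/(0.93·5.67×10⁻⁸·2.413) = 1.081×10⁹ K⁴.

T ≈ 181 K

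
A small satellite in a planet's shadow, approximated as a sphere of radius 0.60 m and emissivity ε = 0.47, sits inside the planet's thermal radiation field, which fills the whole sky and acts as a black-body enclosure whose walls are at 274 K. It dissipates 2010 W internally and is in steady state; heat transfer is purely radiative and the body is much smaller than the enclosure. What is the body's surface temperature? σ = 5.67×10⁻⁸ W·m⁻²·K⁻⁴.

T ≈ 386 K

For a small grey body in a large enclosure, net radiated power = εσA(T⁴ − T_w⁴).
Steady state: P = εσA(T⁴ − T_w⁴) with A = 4πr² = 4.524 m².
T⁴ = P/(εσA) + T_w⁴ = 2010/(0.47·5.67×10⁻⁸·4.524) + (274)⁴
    = 1.667×10¹⁰ + 5.636×10⁹ = 2.231×10¹⁰ K⁴.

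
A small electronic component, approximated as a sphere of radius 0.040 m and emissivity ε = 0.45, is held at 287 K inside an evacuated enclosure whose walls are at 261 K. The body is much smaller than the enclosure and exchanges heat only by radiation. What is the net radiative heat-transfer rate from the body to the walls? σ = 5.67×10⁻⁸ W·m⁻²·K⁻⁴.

P_net ≈ 1.10 W

For a small grey body in a large enclosure: P_net = εσA(T_body⁴ − T_wall⁴).
A = 4πr² = 0.02011 m²; T_body⁴ − T_wall⁴ = 6.785×10⁹ − 4.640×10⁹ = 2.144×10⁹ K⁴.
|P_net| = 0.45·5.67×10⁻⁸·0.02011·2.144×10⁹.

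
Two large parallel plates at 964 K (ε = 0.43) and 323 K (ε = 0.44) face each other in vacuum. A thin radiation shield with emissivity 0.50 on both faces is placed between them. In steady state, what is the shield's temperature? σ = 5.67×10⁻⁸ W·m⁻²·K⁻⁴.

In steady state the net flux on the hot side equals that on the cold side.
σ(T₁⁴−T_s⁴)/D₁ = σ(T_s⁴−T₂⁴)/D₂, with D₁ = 1/ε₁+1/ε_s−1 = 3.326, D₂ = 1/ε_s+1/ε₂−1 = 3.273.
Solve for T_s⁴: T_s⁴ = (D₂·T₁⁴ + D₁·T₂⁴)/(D₁+D₂) = 4.338×10¹¹ K⁴.

T_s ≈ 812 K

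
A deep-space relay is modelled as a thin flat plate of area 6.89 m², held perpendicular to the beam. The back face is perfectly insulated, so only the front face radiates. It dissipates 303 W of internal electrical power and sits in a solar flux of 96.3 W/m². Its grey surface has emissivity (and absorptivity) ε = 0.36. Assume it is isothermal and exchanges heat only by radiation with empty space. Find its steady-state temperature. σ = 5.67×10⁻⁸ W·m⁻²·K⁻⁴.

At steady state, absorbed solar power + internal power = radiated power.
Absorbed: α·S·A_cross = 0.36·96.3·6.890 = 238.9 W (cross-section A).
Total input = 238.9 + 303 = 541.9 W.
Radiated: εσ·A_surf·T⁴ with A_surf = A = 6.890 m².
T⁴ = 541.9/(0.36·5.67×10⁻⁸·6.890) = 3.853×10⁹ K⁴.

T ≈ 249 K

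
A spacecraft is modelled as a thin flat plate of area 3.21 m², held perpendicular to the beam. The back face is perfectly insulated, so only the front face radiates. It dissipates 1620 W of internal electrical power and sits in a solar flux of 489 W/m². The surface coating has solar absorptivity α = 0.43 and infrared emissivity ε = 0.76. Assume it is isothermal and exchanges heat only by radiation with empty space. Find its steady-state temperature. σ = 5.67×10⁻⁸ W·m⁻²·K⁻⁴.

T ≈ 359 K

At steady state, absorbed solar power + internal power = radiated power.
Absorbed: α·S·A_cross = 0.43·489·3.210 = 675.0 W (cross-section A).
Total input = 675.0 + 1620 = 2295 W.
Radiated: εσ·A_surf·T⁴ with A_surf = A = 3.210 m².
T⁴ = 2295/(0.76·5.67×10⁻⁸·3.210) = 1.659×10¹⁰ K⁴.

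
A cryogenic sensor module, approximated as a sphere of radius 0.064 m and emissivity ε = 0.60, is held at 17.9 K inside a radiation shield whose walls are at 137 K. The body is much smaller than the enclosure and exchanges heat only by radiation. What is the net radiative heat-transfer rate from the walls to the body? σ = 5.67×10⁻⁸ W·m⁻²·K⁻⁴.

For a small grey body in a large enclosure: P_net = εσA(T_body⁴ − T_wall⁴).
A = 4πr² = 0.05147 m²; T_body⁴ − T_wall⁴ = 1.027×10⁵ − 3.523×10⁸ = -3.522×10⁸ K⁴.
|P_net| = 0.60·5.67×10⁻⁸·0.05147·3.522×10⁸.

P_net ≈ 0.617 W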